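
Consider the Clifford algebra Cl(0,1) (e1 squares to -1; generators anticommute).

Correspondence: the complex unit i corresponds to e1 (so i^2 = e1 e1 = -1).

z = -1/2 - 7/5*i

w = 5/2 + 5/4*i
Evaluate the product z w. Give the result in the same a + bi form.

In blades: z = -1/2 - 7/5*e1, w = 5/2 + 5/4*e1.
Distribute z over w term by term (generator squares from the signature, products reordered to ascending indices): (-1/2)*w = -5/4 - 5/8*e1; (-7/5*e1)*w = 7/4 - 7/2*e1.
Sum: 1/2 - 33/8*e1; translating back through the correspondence:
Answer: 1/2 - 33/8*i


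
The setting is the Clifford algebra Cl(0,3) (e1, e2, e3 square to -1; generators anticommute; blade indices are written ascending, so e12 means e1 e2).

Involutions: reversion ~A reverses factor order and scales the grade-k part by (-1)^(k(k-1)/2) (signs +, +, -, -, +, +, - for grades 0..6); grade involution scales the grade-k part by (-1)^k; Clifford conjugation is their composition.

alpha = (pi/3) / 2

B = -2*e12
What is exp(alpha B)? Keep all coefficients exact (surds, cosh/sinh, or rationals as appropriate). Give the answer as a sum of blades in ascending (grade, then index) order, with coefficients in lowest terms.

B^2 = (-2)^2*(e12)^2 = 4*(-1) = -4 (a basis 2-blade squares to minus the product of its generators' squares).
B^2 = -4 — the series telescopes trigonometrically here: l = 2, alpha*l = pi/3, so exp(alpha B) = cos(pi/3) + (sin(pi/3)/2)*B = 1/2 + (sqrt(3)/4)*B.
Answer: 1/2 - sqrt(3)/2*e12


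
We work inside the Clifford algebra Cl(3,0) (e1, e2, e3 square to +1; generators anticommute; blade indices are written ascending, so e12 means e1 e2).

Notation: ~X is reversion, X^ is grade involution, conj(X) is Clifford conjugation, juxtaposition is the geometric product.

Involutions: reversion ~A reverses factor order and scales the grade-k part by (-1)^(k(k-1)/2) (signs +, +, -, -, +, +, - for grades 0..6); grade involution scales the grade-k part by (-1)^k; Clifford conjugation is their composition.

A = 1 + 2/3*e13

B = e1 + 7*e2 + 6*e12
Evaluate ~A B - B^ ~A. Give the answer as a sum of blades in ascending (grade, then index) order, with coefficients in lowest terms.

first term: e1 + 7*e2 + 2/3*e3 + 6*e12 - 4*e23 + 14/3*e123
second term: -e1 - 7*e2 + 2/3*e3 + 6*e12 + 4*e23 - 14/3*e123
Answer: 2*e1 + 14*e2 - 8*e23 + 28/3*e123


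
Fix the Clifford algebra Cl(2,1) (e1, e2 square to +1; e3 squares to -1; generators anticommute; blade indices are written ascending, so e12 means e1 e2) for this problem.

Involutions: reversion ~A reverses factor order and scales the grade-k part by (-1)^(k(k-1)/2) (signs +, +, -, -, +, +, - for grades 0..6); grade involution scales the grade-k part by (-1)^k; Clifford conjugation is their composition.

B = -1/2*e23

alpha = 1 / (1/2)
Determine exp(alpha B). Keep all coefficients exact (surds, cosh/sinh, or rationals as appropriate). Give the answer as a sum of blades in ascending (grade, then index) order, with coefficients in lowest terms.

B^2 = (-1/2)^2*(e23)^2 = 1/4*(+1) = 1/4 (a basis 2-blade squares to minus the product of its generators' squares).
B^2 = 1/4 — B^2 > 0, so the exponential closes hyperbolically: l = 1/2, alpha*l = 1, so exp(alpha B) = cosh(1) + (sinh(1)/(1/2))*B = cosh(1) + (2*sinh(1))*B.
Answer: cosh(1) - sinh(1)*e23


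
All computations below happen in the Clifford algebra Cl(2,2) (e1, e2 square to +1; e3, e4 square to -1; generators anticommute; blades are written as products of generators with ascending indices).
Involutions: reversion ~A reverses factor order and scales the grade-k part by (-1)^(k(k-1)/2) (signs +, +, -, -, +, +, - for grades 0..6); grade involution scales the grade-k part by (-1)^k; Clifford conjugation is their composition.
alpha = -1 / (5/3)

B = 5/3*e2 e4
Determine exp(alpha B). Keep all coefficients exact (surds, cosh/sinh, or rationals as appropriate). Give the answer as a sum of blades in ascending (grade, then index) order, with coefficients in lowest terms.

B^2 = (5/3)^2*(e2 e4)^2 = 25/9*(+1) = 25/9 (a basis 2-blade squares to minus the product of its generators' squares).
B^2 = 25/9 — B^2 > 0, so the exponential closes hyperbolically: l = 5/3, alpha*l = -1, so exp(alpha B) = cosh(-1) + (sinh(-1)/(5/3))*B = cosh(1) + (-3*sinh(1)/5)*B.
Answer: cosh(1) - sinh(1)*e2 e4


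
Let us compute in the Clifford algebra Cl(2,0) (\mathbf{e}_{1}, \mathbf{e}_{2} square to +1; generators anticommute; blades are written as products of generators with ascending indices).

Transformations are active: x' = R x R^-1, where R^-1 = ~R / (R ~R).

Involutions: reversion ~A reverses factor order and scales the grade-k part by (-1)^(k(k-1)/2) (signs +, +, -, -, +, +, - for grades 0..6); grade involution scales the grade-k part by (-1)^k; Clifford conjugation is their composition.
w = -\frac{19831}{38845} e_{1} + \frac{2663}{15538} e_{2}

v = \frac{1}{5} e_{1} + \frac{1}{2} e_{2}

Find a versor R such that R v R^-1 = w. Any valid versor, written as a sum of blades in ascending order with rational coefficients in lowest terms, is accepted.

Since q(v) = q(w) = \frac{29}{100}, the sum R = v + w = -\frac{12062}{38845} e_{1} + \frac{5216}{7769} e_{2} does the job whenever invertible.
Answer: -\frac{12062}{38845} e_{1} + \frac{5216}{7769} e_{2}


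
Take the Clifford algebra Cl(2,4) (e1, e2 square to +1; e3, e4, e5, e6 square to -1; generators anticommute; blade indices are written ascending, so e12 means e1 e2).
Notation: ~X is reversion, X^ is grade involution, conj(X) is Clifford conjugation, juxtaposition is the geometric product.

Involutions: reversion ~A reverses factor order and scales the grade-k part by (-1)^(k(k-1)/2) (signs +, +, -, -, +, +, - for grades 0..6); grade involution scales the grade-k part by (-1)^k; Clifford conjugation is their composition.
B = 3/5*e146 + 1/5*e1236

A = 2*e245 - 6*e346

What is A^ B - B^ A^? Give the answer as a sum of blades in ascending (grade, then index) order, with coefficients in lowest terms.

first term: 18/5*e13 + 6/5*e124 + 6/5*e1256 + 2/5*e13456
second term: 18/5*e13 + 6/5*e124 - 6/5*e1256 - 2/5*e13456
Answer: 12/5*e1256 + 4/5*e13456


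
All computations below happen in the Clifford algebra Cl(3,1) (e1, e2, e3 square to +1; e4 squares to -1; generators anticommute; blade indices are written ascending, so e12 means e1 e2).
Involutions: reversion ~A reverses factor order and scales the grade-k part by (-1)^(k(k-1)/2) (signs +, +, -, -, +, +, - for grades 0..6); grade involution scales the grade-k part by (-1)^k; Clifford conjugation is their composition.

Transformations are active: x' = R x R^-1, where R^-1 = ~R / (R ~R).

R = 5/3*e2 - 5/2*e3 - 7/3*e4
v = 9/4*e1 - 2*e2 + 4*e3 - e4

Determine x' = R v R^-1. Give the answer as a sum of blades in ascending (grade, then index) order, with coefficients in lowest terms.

~R = 5/3*e2 - 5/2*e3 - 7/3*e4, and R ~R = 43/12, so R^-1 = ~R / (43/12).
R v = -47/3 - 15/4*e12 + 45/8*e13 + 21/4*e14 + 5/3*e23 - 19/3*e24 + 71/6*e34
Answer: -9/4*e1 - 1622/129*e2 + 768/43*e3 + 2761/129*e4


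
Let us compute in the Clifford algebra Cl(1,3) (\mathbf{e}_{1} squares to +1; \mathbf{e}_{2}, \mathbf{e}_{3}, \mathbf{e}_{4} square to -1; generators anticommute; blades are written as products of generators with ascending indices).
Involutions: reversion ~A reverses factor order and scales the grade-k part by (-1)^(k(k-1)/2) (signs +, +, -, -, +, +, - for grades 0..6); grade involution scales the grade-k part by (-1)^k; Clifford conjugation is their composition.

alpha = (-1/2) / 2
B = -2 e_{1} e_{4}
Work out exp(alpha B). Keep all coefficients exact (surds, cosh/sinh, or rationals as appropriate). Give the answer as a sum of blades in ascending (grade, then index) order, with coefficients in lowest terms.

B^2 = (-2)^2*(e_{1} e_{4})^2 = 4*(+1) = 4 (a basis 2-blade squares to minus the product of its generators' squares).
B^2 = 4 — hyperbolic case — the even/odd split gives cosh and sinh: l = 2, alpha*l = - \frac{1}{2}, so exp(alpha B) = cosh(- \frac{1}{2}) + (sinh(- \frac{1}{2})/2)*B = \cosh{\left(\frac{1}{2} \right)} + (- \frac{\sinh{\left(\frac{1}{2} \right)}}{2})*B.
Answer: \cosh{\left(\frac{1}{2} \right)} + \sinh{\left(\frac{1}{2} \right)} e_{1} e_{4}


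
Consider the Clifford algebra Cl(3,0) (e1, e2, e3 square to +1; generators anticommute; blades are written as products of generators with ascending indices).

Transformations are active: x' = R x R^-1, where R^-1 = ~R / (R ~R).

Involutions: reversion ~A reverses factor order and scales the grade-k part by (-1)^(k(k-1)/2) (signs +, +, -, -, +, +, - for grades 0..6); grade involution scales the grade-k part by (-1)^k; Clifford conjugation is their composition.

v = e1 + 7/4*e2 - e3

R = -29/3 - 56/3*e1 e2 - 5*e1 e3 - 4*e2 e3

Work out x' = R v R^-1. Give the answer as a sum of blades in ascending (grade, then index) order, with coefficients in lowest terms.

~R = -29/3 + 56/3*e1 e2 + 5*e1 e3 + 4*e2 e3, and R ~R = 4346/9, so R^-1 = ~R / (4346/9).
R v = -112/3*e1 + 23/4*e2 + 65/3*e3 + 281/12*e1 e2 e3
Answer: 232/2173*e1 - 317/212*e2 - 3646/2173*e3


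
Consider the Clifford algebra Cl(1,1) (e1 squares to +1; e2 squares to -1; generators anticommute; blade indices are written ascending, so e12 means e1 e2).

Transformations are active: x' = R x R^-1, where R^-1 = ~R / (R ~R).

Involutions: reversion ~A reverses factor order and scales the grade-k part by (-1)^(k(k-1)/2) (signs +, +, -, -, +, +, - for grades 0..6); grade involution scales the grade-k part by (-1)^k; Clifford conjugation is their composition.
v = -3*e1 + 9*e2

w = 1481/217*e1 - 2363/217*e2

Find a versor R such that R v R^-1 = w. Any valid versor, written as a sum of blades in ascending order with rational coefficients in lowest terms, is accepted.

Sketch: the shared square -72 makes R = v + w = 830/217*e1 - 410/217*e2 the natural versor; its sandwich fixes that direction, negates (v - w)/2, and sends v to w.
Answer: 830/217*e1 - 410/217*e2


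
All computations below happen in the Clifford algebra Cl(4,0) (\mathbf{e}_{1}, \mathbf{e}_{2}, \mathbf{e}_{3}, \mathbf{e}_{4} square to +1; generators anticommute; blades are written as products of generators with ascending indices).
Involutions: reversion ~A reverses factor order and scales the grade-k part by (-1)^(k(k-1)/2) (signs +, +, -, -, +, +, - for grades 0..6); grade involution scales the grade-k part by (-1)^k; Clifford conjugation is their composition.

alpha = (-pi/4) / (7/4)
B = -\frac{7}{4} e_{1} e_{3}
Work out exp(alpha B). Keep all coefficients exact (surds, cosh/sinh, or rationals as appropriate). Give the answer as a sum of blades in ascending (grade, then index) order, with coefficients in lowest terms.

B^2 = (-\frac{7}{4})^2*(e_{1} e_{3})^2 = \frac{49}{16}*(-1) = -\frac{49}{16} (a basis 2-blade squares to minus the product of its generators' squares).
B^2 = -\frac{49}{16} — circular case — the even/odd split gives cos and sin: l = \frac{7}{4}, alpha*l = - \frac{\pi}{4}, so exp(alpha B) = cos(- \frac{\pi}{4}) + (sin(- \frac{\pi}{4})/(\frac{7}{4}))*B = \frac{\sqrt{2}}{2} + (- \frac{2 \sqrt{2}}{7})*B.
Answer: \frac{\sqrt{2}}{2} + \frac{\sqrt{2}}{2} e_{1} e_{3}


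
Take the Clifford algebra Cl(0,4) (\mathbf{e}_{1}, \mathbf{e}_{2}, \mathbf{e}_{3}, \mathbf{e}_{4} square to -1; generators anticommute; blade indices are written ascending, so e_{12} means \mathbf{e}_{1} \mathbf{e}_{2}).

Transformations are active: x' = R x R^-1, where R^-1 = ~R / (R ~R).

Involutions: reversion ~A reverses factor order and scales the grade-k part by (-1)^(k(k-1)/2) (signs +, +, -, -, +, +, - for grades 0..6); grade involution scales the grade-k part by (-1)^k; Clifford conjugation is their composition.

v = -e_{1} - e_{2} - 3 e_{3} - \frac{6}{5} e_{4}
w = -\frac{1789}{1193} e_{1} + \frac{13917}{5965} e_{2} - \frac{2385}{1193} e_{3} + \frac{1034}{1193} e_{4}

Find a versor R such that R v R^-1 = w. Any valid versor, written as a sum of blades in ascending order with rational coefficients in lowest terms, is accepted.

Construction: equal norms (both -\frac{311}{25}) license R = v + w = -\frac{2982}{1193} e_{1} + \frac{7952}{5965} e_{2} - \frac{5964}{1193} e_{3} - \frac{1988}{5965} e_{4} — nothing changes along that direction, while (v - w)/2 changes sign, so v maps onto w.
Answer: -\frac{2982}{1193} e_{1} + \frac{7952}{5965} e_{2} - \frac{5964}{1193} e_{3} - \frac{1988}{5965} e_{4}


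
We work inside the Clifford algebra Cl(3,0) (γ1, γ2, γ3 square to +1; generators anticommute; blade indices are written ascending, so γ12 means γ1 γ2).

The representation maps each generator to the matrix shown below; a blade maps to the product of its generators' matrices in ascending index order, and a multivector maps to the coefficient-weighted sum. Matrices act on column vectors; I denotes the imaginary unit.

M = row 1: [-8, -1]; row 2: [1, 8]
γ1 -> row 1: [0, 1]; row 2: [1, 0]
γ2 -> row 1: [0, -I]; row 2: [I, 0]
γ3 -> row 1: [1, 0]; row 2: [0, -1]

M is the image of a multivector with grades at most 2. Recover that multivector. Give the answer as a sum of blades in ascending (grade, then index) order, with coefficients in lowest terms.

Method: 1, rho(γ1), rho(γ2), rho(γ3) form a trace-orthogonal basis of the 2x2 complex matrices (tr(X Y) = 2 if X = Y, else 0), so M = m0*1 + m1*rho(γ1) + m2*rho(γ2) + m3*rho(γ3) with m0 = tr(M)/2 = 0, m1 = tr(M rho(γ1))/2 = 0, m2 = tr(M rho(γ2))/2 = -I, m3 = tr(M rho(γ3))/2 = -8.
Multiplying table entries, the bivector images are rho(γ12) = I*rho(γ3), rho(γ13) = -I*rho(γ2), rho(γ23) = I*rho(γ1); with real blade coefficients the real parts of m0..m3 are the coefficients of 1, γ1, γ2, γ3 and the imaginary parts give the bivectors (γ23: Im m1, γ13: -Im m2, γ12: Im m3).
Answer: -8*γ3 + γ13


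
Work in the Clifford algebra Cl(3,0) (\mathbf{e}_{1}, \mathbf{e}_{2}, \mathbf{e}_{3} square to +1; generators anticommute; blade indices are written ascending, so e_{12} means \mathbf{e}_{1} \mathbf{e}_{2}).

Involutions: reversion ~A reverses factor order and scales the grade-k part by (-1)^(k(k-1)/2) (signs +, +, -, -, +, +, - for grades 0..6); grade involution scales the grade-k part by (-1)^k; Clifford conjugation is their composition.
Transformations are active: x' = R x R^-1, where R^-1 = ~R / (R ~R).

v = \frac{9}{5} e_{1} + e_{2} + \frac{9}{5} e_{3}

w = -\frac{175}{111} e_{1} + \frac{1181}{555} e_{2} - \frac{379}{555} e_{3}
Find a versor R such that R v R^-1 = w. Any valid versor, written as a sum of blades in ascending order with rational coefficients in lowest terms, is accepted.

A norm check does it: q(v) = q(w) = \frac{187}{25}, hence R = v + w = \frac{124}{555} e_{1} + \frac{1736}{555} e_{2} + \frac{124}{111} e_{3} realises the map — parallel part kept, (v - w)/2 negated, v carried to w.
Answer: \frac{124}{555} e_{1} + \frac{1736}{555} e_{2} + \frac{124}{111} e_{3}


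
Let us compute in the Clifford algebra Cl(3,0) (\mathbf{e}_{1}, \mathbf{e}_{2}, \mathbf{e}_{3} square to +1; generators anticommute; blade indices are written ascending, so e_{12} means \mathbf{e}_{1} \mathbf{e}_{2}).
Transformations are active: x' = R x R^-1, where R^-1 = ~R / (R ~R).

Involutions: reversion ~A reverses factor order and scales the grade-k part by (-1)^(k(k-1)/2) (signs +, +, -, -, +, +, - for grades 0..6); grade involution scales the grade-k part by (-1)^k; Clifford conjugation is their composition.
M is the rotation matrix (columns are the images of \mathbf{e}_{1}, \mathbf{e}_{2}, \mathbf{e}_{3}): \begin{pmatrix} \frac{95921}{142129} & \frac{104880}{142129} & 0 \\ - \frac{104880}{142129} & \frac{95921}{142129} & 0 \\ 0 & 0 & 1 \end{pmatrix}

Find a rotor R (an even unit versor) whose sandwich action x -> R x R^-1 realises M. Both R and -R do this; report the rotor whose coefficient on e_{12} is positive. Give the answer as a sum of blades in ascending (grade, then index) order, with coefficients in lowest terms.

Method: write R = a + b12*e_{12} + b13*e_{13} + b23*e_{23} with a^2 + b12^2 + b13^2 + b23^2 = 1 (so R^-1 = ~R). Expanding the columns R e_j ~R gives tr M = 4a^2 - 1 and, from the antisymmetric part, M21 - M12 = -4a*b12, M13 - M31 = 4a*b13, M32 - M23 = -4a*b23.
Here tr M = \frac{333971}{142129}, so a^2 = (1 + tr M)/4 = \frac{119025}{142129} and a = ±\frac{345}{377}. Taking a = \frac{345}{377}: M21 - M12 = -\frac{209760}{142129}, M13 - M31 = 0, M32 - M23 = 0, giving b12 = \frac{152}{377}, b13 = 0, b23 = 0, i.e. R = \frac{345}{377} + \frac{152}{377} e_{12}.
Its e_{12} coefficient is already positive.
Answer: \frac{345}{377} + \frac{152}{377} e_{12}. Key observation: the double cover Spin(3) -> SO(3) sends R and -R to the same matrix (trace \frac{333971}{142129} here), so the stated sign of the e_{12} coefficient is what selects one sheet.


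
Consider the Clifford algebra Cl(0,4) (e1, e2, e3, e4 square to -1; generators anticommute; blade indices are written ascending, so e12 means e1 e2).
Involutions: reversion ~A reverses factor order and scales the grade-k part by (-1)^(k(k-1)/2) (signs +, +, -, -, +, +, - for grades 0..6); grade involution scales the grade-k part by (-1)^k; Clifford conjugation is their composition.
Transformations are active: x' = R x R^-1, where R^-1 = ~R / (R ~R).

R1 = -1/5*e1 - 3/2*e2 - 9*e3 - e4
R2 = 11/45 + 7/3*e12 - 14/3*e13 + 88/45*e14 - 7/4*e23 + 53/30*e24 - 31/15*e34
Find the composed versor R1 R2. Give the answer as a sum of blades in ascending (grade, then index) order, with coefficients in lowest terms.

Distribute over the terms of R1 (each basis-blade product reordered to ascending indices, repeated generators contracted through their squares):
(-1/5*e1) R2 = -11/225*e1 + 7/15*e2 - 14/15*e3 + 88/225*e4 + 7/20*e123 - 53/150*e124 + 31/75*e134
(-3/2*e2) R2 = -7/2*e1 - 11/30*e2 - 21/8*e3 + 53/20*e4 - 7*e123 + 44/15*e124 + 31/10*e234
(-9*e3) R2 = 42*e1 + 63/4*e2 - 11/5*e3 - 93/5*e4 - 21*e123 + 88/5*e134 + 159/10*e234
(-e4) R2 = -88/45*e1 - 53/30*e2 + 31/15*e3 - 11/45*e4 - 7/3*e124 + 14/3*e134 + 7/4*e234
Summing the partial products and collecting blades:
Answer: 16423/450*e1 + 169/12*e2 - 443/120*e3 - 4741/300*e4 - 553/20*e123 + 37/150*e124 + 567/25*e134 + 83/4*e234


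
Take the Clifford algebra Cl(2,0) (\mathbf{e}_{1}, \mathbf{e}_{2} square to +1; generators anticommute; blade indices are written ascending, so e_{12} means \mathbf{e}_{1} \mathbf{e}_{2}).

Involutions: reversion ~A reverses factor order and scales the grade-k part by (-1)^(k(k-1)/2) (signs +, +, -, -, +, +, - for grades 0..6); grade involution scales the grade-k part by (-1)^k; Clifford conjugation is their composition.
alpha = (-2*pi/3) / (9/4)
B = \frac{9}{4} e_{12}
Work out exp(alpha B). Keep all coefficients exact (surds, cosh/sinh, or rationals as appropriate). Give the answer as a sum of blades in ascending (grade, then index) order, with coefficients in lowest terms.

B^2 = (\frac{9}{4})^2*(e_{12})^2 = \frac{81}{16}*(-1) = -\frac{81}{16} (a basis 2-blade squares to minus the product of its generators' squares).
B^2 = -\frac{81}{16} — the negative square puts this in the circular regime; l = \frac{9}{4}, alpha*l = - \frac{2 \pi}{3}, so exp(alpha B) = cos(- \frac{2 \pi}{3}) + (sin(- \frac{2 \pi}{3})/(\frac{9}{4}))*B = - \frac{1}{2} + (- \frac{2 \sqrt{3}}{9})*B.
Answer: - \frac{1}{2} - \frac{\sqrt{3}}{2} e_{12}


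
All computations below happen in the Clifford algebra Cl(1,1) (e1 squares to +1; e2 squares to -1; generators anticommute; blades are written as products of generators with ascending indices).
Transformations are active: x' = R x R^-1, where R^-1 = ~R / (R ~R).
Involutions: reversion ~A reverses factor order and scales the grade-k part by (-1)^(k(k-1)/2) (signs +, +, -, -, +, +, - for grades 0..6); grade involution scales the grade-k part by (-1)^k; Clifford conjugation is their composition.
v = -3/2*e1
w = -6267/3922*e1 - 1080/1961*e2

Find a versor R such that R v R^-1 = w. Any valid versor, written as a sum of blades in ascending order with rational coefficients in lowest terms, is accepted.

Since q(v) = q(w) = 9/4, the sum R = v + w = -6075/1961*e1 - 1080/1961*e2 does the job whenever invertible.
Answer: -6075/1961*e1 - 1080/1961*e2


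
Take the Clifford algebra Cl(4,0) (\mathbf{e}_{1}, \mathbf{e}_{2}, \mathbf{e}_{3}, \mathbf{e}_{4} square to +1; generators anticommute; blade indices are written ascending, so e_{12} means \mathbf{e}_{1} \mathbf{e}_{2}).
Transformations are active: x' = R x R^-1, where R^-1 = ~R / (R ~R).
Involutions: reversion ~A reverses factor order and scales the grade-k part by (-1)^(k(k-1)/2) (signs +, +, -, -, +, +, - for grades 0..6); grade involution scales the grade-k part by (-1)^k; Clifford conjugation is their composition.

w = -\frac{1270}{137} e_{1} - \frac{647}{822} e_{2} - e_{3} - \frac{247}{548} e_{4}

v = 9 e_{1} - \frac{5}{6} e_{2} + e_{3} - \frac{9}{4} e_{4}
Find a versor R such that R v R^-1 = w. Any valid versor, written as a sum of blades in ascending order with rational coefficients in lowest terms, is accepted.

The midline construction: v and w both square to \frac{12637}{144}, so reflecting in their sum -\frac{37}{137} e_{1} - \frac{222}{137} e_{2} - \frac{370}{137} e_{4} exchanges them.
Answer: -\frac{37}{137} e_{1} - \frac{222}{137} e_{2} - \frac{370}{137} e_{4}


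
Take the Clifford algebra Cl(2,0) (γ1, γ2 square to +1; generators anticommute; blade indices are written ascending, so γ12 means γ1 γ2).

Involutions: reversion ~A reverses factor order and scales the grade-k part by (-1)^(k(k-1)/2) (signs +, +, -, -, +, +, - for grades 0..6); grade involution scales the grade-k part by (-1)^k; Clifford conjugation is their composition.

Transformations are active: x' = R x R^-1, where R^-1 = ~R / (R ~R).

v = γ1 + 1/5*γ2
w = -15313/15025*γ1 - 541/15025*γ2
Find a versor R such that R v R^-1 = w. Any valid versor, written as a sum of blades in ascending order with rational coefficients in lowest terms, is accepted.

Take R = v + w = -288/15025*γ1 + 2464/15025*γ2. Because q(v) = q(w) = 26/25, conjugation by R sends v exactly to w.
Answer: -288/15025*γ1 + 2464/15025*γ2


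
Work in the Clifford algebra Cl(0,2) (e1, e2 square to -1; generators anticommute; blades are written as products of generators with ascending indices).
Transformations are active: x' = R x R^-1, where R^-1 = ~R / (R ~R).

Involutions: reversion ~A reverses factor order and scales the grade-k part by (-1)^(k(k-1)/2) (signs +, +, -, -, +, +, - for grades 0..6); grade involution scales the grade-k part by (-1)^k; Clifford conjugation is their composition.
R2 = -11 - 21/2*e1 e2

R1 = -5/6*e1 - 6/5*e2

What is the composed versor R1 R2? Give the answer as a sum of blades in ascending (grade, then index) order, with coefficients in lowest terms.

Distribute over the terms of R1 (each basis-blade product reordered to ascending indices, repeated generators contracted through their squares):
(-5/6*e1) R2 = 55/6*e1 - 35/4*e2
(-6/5*e2) R2 = 63/5*e1 + 66/5*e2
Summing the partial products and collecting blades:
Answer: 653/30*e1 + 89/20*e2


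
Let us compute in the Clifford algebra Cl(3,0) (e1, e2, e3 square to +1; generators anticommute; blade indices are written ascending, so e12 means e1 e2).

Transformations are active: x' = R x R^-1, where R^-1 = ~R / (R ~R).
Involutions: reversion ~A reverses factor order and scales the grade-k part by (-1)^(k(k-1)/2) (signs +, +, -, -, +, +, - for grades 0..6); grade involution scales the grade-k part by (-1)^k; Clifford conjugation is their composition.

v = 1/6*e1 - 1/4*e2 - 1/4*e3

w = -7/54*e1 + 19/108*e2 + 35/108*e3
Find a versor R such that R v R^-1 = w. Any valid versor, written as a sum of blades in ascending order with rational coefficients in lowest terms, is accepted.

The midline construction: v and w both square to 11/72, so reflecting in their sum 1/27*e1 - 2/27*e2 + 2/27*e3 exchanges them.
Answer: 1/27*e1 - 2/27*e2 + 2/27*e3


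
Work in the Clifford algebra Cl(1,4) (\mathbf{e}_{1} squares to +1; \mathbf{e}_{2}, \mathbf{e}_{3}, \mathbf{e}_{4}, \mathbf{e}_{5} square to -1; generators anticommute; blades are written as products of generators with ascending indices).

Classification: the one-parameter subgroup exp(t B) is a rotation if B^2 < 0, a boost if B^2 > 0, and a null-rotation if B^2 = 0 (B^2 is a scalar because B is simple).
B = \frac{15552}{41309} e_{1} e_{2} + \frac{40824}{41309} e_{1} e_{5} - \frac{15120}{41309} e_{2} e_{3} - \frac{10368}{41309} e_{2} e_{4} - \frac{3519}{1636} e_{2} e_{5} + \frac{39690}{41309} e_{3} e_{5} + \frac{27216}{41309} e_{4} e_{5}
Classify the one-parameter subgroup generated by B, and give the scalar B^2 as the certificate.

B^2 term by term: the squares give (\frac{15552}{41309})^2*(e_{1} e_{2})^2 + (\frac{40824}{41309})^2*(e_{1} e_{5})^2 + (-\frac{15120}{41309})^2*(e_{2} e_{3})^2 + (-\frac{10368}{41309})^2*(e_{2} e_{4})^2 + (-\frac{3519}{1636})^2*(e_{2} e_{5})^2 + (\frac{39690}{41309})^2*(e_{3} e_{5})^2 + (\frac{27216}{41309})^2*(e_{4} e_{5})^2 = \frac{241864704}{1706433481}*(+1) + \frac{1666598976}{1706433481}*(+1) + \frac{228614400}{1706433481}*(-1) + \frac{107495424}{1706433481}*(-1) + \frac{12383361}{2676496}*(-1) + \frac{1575296100}{1706433481}*(-1) + \frac{740710656}{1706433481}*(-1) = -\frac{81}{16} (each basis 2-blade squares to minus the product of its generators' squares); cross terms between blades sharing an index anticommute and cancel; the commuting (index-disjoint) pairs give grade-4 terms 2*c*c'*(blade product), which cancel blade by blade — e_{1} e_{2} e_{3} e_{5}: \frac{1234517760}{1706433481} - \frac{1234517760}{1706433481} = 0; e_{1} e_{2} e_{4} e_{5}: \frac{846526464}{1706433481} - \frac{846526464}{1706433481} = 0; e_{2} e_{3} e_{4} e_{5}: -\frac{823011840}{1706433481} + \frac{823011840}{1706433481} = 0 — confirming B is simple. So B^2 = -\frac{81}{16}.
Answer: rotation, certificate B^2 = -\frac{81}{16}. No conjugation can change B^2 = -\frac{81}{16}; the sign gives the class.


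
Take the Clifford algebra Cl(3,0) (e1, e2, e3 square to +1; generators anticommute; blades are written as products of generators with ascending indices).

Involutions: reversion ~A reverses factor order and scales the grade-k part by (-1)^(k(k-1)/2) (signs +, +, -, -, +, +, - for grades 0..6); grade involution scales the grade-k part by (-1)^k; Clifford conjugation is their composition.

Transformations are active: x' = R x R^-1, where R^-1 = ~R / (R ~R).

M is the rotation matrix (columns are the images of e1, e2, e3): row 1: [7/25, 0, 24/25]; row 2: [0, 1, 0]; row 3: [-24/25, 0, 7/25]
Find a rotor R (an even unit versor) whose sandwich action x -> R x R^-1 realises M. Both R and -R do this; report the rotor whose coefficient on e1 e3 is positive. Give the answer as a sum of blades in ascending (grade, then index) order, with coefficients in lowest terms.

Method: write R = a + b12*e1 e2 + b13*e1 e3 + b23*e2 e3 with a^2 + b12^2 + b13^2 + b23^2 = 1 (so R^-1 = ~R). Expanding the columns R e_j ~R gives tr M = 4a^2 - 1 and, from the antisymmetric part, M21 - M12 = -4a*b12, M13 - M31 = 4a*b13, M32 - M23 = -4a*b23.
Here tr M = 39/25, so a^2 = (1 + tr M)/4 = 16/25 and a = ±4/5. Taking a = 4/5: M21 - M12 = 0, M13 - M31 = 48/25, M32 - M23 = 0, giving b12 = 0, b13 = 3/5, b23 = 0, i.e. R = 4/5 + 3/5*e1 e3.
Its e1 e3 coefficient is already positive.
Answer: 4/5 + 3/5*e1 e3. Key observation: the double cover Spin(3) -> SO(3) sends R and -R to the same matrix (trace 39/25 here), so the stated sign of the e1 e3 coefficient is what selects one sheet.


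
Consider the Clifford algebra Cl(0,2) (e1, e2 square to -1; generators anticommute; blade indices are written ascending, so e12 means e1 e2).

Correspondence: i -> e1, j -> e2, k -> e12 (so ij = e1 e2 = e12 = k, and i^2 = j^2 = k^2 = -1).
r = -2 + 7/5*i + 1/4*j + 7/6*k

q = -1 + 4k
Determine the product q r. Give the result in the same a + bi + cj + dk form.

In blades: q = -1 + 4*e12, r = -2 + 7/5*e1 + 1/4*e2 + 7/6*e12.
Distribute q over r term by term (generator squares from the signature, products reordered to ascending indices): (-1)*r = 2 - 7/5*e1 - 1/4*e2 - 7/6*e12; (4*e12)*r = -14/3 - e1 + 28/5*e2 - 8*e12.
Sum: -8/3 - 12/5*e1 + 107/20*e2 - 55/6*e12; translating back through the correspondence:
Answer: -8/3 - 12/5*i + 107/20*j - 55/6*k


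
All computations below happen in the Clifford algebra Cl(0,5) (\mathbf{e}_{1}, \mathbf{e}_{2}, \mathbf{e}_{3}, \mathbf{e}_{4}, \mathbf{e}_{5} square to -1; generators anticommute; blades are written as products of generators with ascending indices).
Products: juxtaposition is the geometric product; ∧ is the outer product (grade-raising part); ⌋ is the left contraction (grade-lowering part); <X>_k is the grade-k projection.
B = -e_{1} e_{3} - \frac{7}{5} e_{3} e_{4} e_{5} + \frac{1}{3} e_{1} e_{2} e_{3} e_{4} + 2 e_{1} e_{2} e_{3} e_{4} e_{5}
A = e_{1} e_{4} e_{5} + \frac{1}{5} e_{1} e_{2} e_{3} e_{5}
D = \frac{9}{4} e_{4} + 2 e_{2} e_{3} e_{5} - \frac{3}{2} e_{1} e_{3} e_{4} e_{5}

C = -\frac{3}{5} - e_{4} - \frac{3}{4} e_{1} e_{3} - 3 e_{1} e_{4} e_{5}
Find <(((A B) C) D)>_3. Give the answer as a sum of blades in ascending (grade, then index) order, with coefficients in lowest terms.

step 1: -\frac{2}{5} e_{4} + \frac{7}{5} e_{1} e_{3} + 2 e_{2} e_{3} - \frac{1}{5} e_{2} e_{5} + \frac{1}{15} e_{4} e_{5} - \frac{7}{25} e_{1} e_{2} e_{4} - \frac{1}{3} e_{2} e_{3} e_{5} + e_{3} e_{4} e_{5}
step 2: \frac{13}{20} + \frac{1}{5} e_{1} + \frac{6}{25} e_{4} - \frac{1}{15} e_{5} + \frac{61}{50} e_{1} e_{2} - \frac{96}{25} e_{1} e_{3} + \frac{6}{5} e_{1} e_{5} - \frac{6}{5} e_{2} e_{3} + \frac{24}{25} e_{2} e_{5} - e_{3} e_{5} - \frac{1}{25} e_{4} e_{5} + \frac{96}{125} e_{1} e_{2} e_{4} - \frac{1}{4} e_{1} e_{2} e_{5} - \frac{11}{10} e_{1} e_{3} e_{4} - \frac{3}{4} e_{1} e_{4} e_{5} - \frac{179}{100} e_{2} e_{3} e_{4} + \frac{1}{5} e_{2} e_{3} e_{5} - \frac{1}{5} e_{2} e_{4} e_{5} - \frac{24}{5} e_{3} e_{4} e_{5} - e_{1} e_{2} e_{3} e_{4} - \frac{3}{20} e_{1} e_{2} e_{3} e_{5} - \frac{1}{20} e_{1} e_{3} e_{4} e_{5} - \frac{1}{3} e_{2} e_{3} e_{4} e_{5} - 6 e_{1} e_{2} e_{3} e_{4} e_{5}
step 3: -\frac{13}{200} - \frac{15}{2} e_{1} - 7 e_{2} + \frac{609}{200} e_{3} + \frac{191}{240} e_{4} + \frac{99}{25} e_{5} - \frac{307}{250} e_{1} e_{2} + \frac{383}{200} e_{1} e_{3} - \frac{201}{20} e_{1} e_{4} - \frac{27}{16} e_{1} e_{5} + \frac{4993}{1200} e_{2} e_{3} + \frac{393}{40} e_{2} e_{4} - \frac{39}{20} e_{2} e_{5} + \frac{7}{5} e_{3} e_{4} - \frac{54}{5} e_{3} e_{5} - \frac{203}{100} e_{4} e_{5} + \frac{3}{20} e_{1} e_{2} e_{3} + \frac{629}{200} e_{1} e_{2} e_{4} - \frac{999}{200} e_{1} e_{2} e_{5} - \frac{427}{50} e_{1} e_{3} e_{4} - \frac{877}{400} e_{1} e_{3} e_{5} - \frac{7}{10} e_{1} e_{4} e_{5} - \frac{449}{200} e_{2} e_{3} e_{4} + \frac{851}{500} e_{2} e_{3} e_{5} - \frac{54}{25} e_{2} e_{4} e_{5} + \frac{51}{20} e_{3} e_{4} e_{5} + \frac{147}{50} e_{1} e_{2} e_{3} e_{4} - \frac{131}{10} e_{1} e_{2} e_{3} e_{5} - \frac{55}{16} e_{1} e_{2} e_{4} e_{5} - \frac{2511}{1000} e_{1} e_{3} e_{4} e_{5} - \frac{9}{5} e_{2} e_{3} e_{4} e_{5} + \frac{27}{80} e_{1} e_{2} e_{3} e_{4} e_{5}
step 4: \frac{3}{20} e_{1} e_{2} e_{3} + \frac{629}{200} e_{1} e_{2} e_{4} - \frac{999}{200} e_{1} e_{2} e_{5} - \frac{427}{50} e_{1} e_{3} e_{4} - \frac{877}{400} e_{1} e_{3} e_{5} - \frac{7}{10} e_{1} e_{4} e_{5} - \frac{449}{200} e_{2} e_{3} e_{4} + \frac{851}{500} e_{2} e_{3} e_{5} - \frac{54}{25} e_{2} e_{4} e_{5} + \frac{51}{20} e_{3} e_{4} e_{5}
Answer: \frac{3}{20} e_{1} e_{2} e_{3} + \frac{629}{200} e_{1} e_{2} e_{4} - \frac{999}{200} e_{1} e_{2} e_{5} - \frac{427}{50} e_{1} e_{3} e_{4} - \frac{877}{400} e_{1} e_{3} e_{5} - \frac{7}{10} e_{1} e_{4} e_{5} - \frac{449}{200} e_{2} e_{3} e_{4} + \frac{851}{500} e_{2} e_{3} e_{5} - \frac{54}{25} e_{2} e_{4} e_{5} + \frac{51}{20} e_{3} e_{4} e_{5}


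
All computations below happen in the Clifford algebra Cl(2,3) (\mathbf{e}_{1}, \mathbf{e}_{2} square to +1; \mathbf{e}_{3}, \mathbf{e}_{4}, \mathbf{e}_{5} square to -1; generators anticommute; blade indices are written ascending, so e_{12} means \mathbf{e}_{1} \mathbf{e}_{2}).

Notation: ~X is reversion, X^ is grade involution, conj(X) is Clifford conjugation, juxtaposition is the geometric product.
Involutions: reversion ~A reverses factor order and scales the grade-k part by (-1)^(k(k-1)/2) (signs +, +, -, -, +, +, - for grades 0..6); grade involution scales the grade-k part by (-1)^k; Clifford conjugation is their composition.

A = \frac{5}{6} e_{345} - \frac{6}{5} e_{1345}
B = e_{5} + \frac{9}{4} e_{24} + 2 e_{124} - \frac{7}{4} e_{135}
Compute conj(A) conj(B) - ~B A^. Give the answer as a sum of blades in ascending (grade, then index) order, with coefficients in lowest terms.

first term: -\frac{21}{10} e_{4} + \frac{35}{24} e_{14} + \frac{5}{6} e_{34} - \frac{6}{5} e_{134} - \frac{21}{40} e_{235} - \frac{31}{30} e_{1235}
second term: -\frac{21}{10} e_{4} - \frac{35}{24} e_{14} + \frac{5}{6} e_{34} - \frac{6}{5} e_{134} + \frac{171}{40} e_{235} + \frac{131}{30} e_{1235}
Answer: \frac{35}{12} e_{14} - \frac{24}{5} e_{235} - \frac{27}{5} e_{1235}


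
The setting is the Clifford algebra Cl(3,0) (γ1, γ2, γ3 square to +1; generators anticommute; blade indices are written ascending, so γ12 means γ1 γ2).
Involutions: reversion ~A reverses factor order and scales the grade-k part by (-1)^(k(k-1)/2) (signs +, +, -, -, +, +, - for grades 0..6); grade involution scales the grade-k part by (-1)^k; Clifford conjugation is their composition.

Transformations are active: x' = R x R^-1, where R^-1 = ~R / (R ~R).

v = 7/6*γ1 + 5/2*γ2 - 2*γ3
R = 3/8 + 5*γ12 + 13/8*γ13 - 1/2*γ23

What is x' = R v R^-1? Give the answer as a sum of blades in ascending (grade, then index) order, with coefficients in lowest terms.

~R = 3/8 - 5*γ12 - 13/8*γ13 + 1/2*γ23, and R ~R = 897/32, so R^-1 = ~R / (897/32).
R v = 155/16*γ1 - 187/48*γ2 - 67/48*γ3 - 703/48*γ123
Answer: -1036/2691*γ1 - 4877/5382*γ2 - 17557/5382*γ3


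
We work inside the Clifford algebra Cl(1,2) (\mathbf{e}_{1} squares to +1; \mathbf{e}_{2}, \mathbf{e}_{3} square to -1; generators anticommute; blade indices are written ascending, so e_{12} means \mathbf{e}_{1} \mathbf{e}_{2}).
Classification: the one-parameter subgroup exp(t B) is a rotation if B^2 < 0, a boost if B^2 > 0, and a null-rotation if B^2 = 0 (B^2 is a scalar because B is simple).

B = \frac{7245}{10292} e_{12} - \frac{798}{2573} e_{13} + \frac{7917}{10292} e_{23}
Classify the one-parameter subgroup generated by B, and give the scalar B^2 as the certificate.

B^2 term by term: the squares give (\frac{7245}{10292})^2*(e_{12})^2 + (-\frac{798}{2573})^2*(e_{13})^2 + (\frac{7917}{10292})^2*(e_{23})^2 = \frac{52490025}{105925264}*(+1) + \frac{636804}{6620329}*(+1) + \frac{62678889}{105925264}*(-1) = 0 (each basis 2-blade squares to minus the product of its generators' squares); cross terms between blades sharing an index anticommute and cancel. So B^2 = 0.
Answer: null-rotation, certificate B^2 = 0. The invariant at work: B^2 = 0 is unchanged by conjugation, hence its sign classifies the subgroup whatever basis B is written in.


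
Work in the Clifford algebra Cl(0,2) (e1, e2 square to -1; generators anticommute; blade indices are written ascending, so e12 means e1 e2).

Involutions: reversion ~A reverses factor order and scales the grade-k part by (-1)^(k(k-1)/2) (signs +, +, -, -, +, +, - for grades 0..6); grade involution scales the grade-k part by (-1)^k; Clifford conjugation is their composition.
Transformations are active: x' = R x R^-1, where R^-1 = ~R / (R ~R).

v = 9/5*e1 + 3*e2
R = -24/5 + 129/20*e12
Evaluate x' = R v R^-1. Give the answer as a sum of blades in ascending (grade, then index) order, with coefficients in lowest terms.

~R = -24/5 - 129/20*e12, and R ~R = 25857/400, so R^-1 = ~R / (25857/400).
R v = -2799/100*e1 - 279/100*e2
Answer: 6771/2873*e1 - 37143/14365*e2


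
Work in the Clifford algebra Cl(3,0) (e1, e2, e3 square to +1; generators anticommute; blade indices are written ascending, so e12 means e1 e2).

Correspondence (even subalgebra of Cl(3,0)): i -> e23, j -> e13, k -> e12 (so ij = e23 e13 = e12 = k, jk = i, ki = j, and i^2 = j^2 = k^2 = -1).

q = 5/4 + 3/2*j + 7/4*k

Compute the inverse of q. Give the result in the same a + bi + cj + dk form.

In blades: q = 5/4 + 7/4*e12 + 3/2*e13.
With qbar = 5/4 - 7/4*e12 - 3/2*e13 (scalar fixed, mapped units negated), q qbar = 55/8 (the sum of squared coefficients), so q^-1 = qbar / (55/8) = 2/11 - 14/55*e12 - 12/55*e13; translating back:
Answer: 2/11 - 12/55*j - 14/55*k


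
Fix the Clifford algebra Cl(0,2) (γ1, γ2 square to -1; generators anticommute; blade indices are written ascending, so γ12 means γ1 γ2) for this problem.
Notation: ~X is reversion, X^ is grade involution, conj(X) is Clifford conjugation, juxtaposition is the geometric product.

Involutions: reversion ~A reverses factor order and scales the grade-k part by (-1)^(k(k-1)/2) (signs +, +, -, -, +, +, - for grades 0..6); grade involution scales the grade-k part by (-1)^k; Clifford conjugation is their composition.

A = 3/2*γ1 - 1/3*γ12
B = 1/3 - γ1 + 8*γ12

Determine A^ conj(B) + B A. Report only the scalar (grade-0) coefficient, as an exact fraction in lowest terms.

first term: -7/6 - 1/2*γ1 - 37/3*γ2 - 1/9*γ12
second term: 25/6 + 1/2*γ1 + 35/3*γ2 - 1/9*γ12
Answer: 3


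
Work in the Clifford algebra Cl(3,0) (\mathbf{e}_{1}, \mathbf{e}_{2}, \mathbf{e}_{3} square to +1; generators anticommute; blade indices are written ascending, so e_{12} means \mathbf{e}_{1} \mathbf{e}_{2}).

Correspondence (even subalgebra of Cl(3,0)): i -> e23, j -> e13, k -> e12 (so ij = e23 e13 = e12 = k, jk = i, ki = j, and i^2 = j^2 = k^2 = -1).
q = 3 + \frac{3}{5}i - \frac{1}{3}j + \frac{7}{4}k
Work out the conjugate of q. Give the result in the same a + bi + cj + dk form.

In blades: q = 3 + \frac{7}{4} e_{12} - \frac{1}{3} e_{13} + \frac{3}{5} e_{23}.
Quaternion conjugation is reversion on the even subalgebra: the scalar is fixed and every grade-2 blade flips sign, giving 3 - \frac{7}{4} e_{12} + \frac{1}{3} e_{13} - \frac{3}{5} e_{23}; translating back:
Answer: 3 - \frac{3}{5}i + \frac{1}{3}j - \frac{7}{4}k


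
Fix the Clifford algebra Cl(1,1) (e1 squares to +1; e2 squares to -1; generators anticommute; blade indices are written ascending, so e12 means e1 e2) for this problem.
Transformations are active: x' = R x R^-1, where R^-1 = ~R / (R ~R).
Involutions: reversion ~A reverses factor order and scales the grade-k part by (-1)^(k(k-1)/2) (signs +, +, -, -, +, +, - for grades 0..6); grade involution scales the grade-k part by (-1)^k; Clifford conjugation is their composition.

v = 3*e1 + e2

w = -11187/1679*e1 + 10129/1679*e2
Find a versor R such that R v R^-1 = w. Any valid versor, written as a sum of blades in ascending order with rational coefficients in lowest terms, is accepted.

Take R = v + w = -6150/1679*e1 + 11808/1679*e2. Because q(v) = q(w) = 8, conjugation by R sends v exactly to w.
Answer: -6150/1679*e1 + 11808/1679*e2


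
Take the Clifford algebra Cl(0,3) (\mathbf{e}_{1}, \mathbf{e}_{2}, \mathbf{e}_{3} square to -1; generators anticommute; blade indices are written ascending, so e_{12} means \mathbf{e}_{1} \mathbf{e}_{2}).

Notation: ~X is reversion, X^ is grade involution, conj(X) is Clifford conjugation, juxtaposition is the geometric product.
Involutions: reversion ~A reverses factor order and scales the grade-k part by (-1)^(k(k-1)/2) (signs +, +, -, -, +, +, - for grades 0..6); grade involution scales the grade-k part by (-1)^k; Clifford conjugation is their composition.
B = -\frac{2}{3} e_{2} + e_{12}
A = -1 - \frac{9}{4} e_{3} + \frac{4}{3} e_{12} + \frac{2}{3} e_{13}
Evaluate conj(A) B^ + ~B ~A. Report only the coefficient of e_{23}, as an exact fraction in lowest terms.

first term: \frac{4}{3} + \frac{8}{9} e_{1} - \frac{2}{3} e_{2} - e_{12} - \frac{5}{6} e_{23} + \frac{97}{36} e_{123}
second term: -\frac{4}{3} + \frac{8}{9} e_{1} + \frac{2}{3} e_{2} + e_{12} + \frac{13}{6} e_{23} + \frac{65}{36} e_{123}
Answer: \frac{4}{3}


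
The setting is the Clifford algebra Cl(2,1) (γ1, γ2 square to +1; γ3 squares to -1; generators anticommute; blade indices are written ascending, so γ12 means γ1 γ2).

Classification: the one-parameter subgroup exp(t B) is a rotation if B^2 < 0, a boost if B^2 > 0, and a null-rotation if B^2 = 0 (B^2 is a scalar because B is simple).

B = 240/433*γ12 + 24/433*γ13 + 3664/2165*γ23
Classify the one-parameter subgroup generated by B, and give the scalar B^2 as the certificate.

B^2 term by term: the squares give (240/433)^2*(γ12)^2 + (24/433)^2*(γ13)^2 + (3664/2165)^2*(γ23)^2 = 57600/187489*(-1) + 576/187489*(+1) + 13424896/4687225*(+1) = 64/25 (each basis 2-blade squares to minus the product of its generators' squares); cross terms between blades sharing an index anticommute and cancel. So B^2 = 64/25.
Answer: boost, certificate B^2 = 64/25. The scalar 64/25 is the complete invariant here: its sign names the subgroup type.
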